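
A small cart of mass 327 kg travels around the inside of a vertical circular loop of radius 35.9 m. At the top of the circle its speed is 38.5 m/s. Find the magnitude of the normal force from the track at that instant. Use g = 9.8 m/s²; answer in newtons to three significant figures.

10300 N

At the top, both N and the weight mg point inward (toward the centre), so N + mg = mv²/r.
N = m(v²/r − g) = 327 × ((38.5)²/35.9 − 9.8) = 327 × (41.29 − 9.8) = 327 × 31.49 = 10300 N.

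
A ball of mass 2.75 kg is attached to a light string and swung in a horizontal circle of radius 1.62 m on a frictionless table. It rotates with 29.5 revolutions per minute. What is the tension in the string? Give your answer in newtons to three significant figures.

ω = 29.5 rev/min × 2π/60 = 3.089 rad/s, so v = ωr = 3.089 × 1.62 = 5.005 m/s.
The tension is the only horizontal force, so it supplies the full centripetal force: T = m v²/r = 2.75 × (5.005)²/1.62 = 2.75 × 25.05/1.62 = 42.52 N.

42.5 N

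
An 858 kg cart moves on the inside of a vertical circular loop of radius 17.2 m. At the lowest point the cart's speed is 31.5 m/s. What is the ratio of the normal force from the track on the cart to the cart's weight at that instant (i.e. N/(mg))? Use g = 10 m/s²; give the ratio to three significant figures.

6.77

At the bottom, N − mg = mv²/r, so N = m(v²/r + g) and N/(mg) = v²/(rg) + 1 = (31.5)²/(17.2 × 10.0) + 1 = 5.769 + 1 = 6.769.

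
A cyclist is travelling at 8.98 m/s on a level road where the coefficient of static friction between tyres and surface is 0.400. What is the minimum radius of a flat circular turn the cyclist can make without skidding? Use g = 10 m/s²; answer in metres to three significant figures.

At the limit, μ_s m g = m v²/r, so r_min = v²/(μ_s g) = (8.98)²/(0.400 × 10.0) = 80.64/4.000 = 20.16 m.

20.2 m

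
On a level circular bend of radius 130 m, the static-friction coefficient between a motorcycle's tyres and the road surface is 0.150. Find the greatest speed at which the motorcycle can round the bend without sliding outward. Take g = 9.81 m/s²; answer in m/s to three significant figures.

13.8 m/s

The only inward force on a level bend is static friction, so at the limit f_s = μ_s N = μ_s m g = m v²/r.
Mass cancels: v_max = √(μ_s g r) = √(0.150 × 9.81 × 130) = √191.3 = 13.83 m/s.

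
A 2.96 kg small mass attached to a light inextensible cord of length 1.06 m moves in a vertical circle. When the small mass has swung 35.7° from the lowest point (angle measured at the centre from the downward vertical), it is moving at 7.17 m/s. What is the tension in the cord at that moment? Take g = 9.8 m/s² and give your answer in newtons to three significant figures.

Take the radial direction toward the centre of the circle as positive. The component of the weight along the string toward the centre is −mg cos φ (φ measured from the bottom), so Newton's second law along the string gives T − mg cos φ = m v²/r.
cos 35.7° = 0.8121, so T = m(v²/r + g cos φ) = 2.96 × ((7.17)²/1.06 + 9.8 × 0.8121) = 2.96 × (48.50 + (7.958)) = 2.96 × 56.46 = 167.1 N.

167 N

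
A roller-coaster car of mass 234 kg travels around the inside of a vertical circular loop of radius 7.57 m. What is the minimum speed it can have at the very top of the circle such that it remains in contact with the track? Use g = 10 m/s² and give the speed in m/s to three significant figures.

8.70 m/s

At the top, both weight mg and N point toward the centre: N + mg = mv²/r.
At minimum speed N → 0, so mg = mv_min²/r ⇒ v_min = √(g r) = √(10.0 × 7.57) = 8.701 m/s.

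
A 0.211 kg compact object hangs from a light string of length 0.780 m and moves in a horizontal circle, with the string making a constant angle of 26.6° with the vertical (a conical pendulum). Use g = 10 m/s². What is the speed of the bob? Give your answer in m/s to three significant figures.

The radius of the circle is r = L sinθ = 0.780 × sin 26.6° = 0.3493 m.
Horizontally T sinθ = mv²/r and vertically T cosθ = mg, so tanθ = v²/(rg).
v = √(r g tanθ) = √(0.3493 × 10.0 × 0.5008) = √1.749 = 1.322 m/s.

1.32 m/s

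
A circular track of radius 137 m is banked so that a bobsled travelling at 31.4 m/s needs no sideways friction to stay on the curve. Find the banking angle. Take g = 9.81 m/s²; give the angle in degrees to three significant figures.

For a frictionless banked turn: horizontally N sinθ = mv²/r and vertically N cosθ = mg.
Dividing: tanθ = v²/(r g) = (31.4)²/(137 × 9.81) = 986.0/1344 = 0.7336.
θ = arctan(0.7336) = 36.26°.

36.3°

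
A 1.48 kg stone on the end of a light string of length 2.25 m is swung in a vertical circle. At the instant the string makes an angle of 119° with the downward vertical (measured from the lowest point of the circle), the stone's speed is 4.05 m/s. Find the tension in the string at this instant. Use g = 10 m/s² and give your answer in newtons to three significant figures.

3.61 N

Take the radial direction toward the centre of the circle as positive. The component of the weight along the string toward the centre is −mg cos φ (φ measured from the bottom), so Newton's second law along the string gives T − mg cos φ = m v²/r.
cos 119° = -0.4848, so T = m(v²/r + g cos φ) = 1.48 × ((4.05)²/2.25 + 10.0 × -0.4848) = 1.48 × (7.290 + (-4.848)) = 1.48 × 2.442 = 3.614 N.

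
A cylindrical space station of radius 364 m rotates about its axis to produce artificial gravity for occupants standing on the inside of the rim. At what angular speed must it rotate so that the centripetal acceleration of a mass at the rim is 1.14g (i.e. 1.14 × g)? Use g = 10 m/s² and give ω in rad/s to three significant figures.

Centripetal acceleration a_c = ω²r. Setting ω²r = 1.14g:
ω = √(1.14g / r) = √(1.14 × 10.0 / 364) = √0.03132 = 0.1770 rad/s.

0.177 rad/s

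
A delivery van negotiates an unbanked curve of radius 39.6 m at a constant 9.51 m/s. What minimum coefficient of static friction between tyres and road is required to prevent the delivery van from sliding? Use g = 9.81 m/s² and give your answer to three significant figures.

Friction provides the centripetal force: μ_s m g = m v²/r, so μ_s = v²/(g r) = (9.510)²/(9.81 × 39.6) = 90.44/388.5 = 0.2328.

0.233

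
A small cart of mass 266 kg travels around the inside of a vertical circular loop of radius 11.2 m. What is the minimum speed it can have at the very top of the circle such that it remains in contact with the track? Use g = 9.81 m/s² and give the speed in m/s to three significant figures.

At the highest point the centre is directly below, so both the weight and N act inward: N + mg = mv²/r.
At minimum speed N → 0, so mg = mv_min²/r ⇒ v_min = √(g r) = √(9.81 × 11.2) = 10.48 m/s.

10.5 m/s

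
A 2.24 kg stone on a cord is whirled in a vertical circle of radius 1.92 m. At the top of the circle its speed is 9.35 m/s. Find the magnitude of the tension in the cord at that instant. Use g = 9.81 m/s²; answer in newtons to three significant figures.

At the top, both T and the weight mg point inward (toward the centre), so T + mg = mv²/r.
T = m(v²/r − g) = 2.24 × ((9.35)²/1.92 − 9.81) = 2.24 × (45.53 − 9.81) = 2.24 × 35.72 = 80.02 N.

80.0 N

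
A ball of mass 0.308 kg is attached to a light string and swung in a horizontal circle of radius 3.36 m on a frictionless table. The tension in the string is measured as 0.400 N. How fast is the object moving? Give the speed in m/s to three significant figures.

2.09 m/s

T = m v²/r ⇒ v = √(T r / m) = √(0.400 × 3.36 / 0.308) = √4.364 = 2.089 m/s.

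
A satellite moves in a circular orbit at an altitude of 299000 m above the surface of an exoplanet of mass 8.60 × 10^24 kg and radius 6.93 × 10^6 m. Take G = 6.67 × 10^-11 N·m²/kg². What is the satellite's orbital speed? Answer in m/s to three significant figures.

Orbital radius r = R + h = 6.93 × 10^6 + 299000 = 7.229 × 10^6 m.
Gravity supplies the centripetal force: G M m / r² = m v² / r, so v = √(GM/r).
v = √(6.67 × 10^-11 × 8.60 × 10^24 / 7.229 × 10^6) = √(7.935 × 10^7) = 8908 m/s.

8910 m/s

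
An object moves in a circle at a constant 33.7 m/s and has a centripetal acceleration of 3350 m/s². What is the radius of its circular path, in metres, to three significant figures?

0.339 m

a_c = v²/r ⇒ r = v²/a_c = (33.7)²/3350 = 1136/3350 = 0.3390 m.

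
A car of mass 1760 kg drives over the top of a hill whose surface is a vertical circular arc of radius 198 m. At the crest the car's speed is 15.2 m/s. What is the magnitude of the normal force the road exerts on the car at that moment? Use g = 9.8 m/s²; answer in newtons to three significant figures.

At the crest the centripetal acceleration points downward (toward the centre of the arc), so mg − N = mv²/r.
N = m(g − v²/r) = 1760 × (9.8 − (15.2)²/198) = 1760 × (9.8 − 1.167) = 1760 × 8.633 = 15190 N.

15200 N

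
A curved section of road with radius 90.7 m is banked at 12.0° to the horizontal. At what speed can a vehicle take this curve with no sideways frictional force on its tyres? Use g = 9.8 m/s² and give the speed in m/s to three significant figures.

13.7 m/s

On a frictionless banked curve, N sinθ = mv²/r and N cosθ = mg, so tanθ = v²/(rg).
v = √(r g tanθ) = √(90.7 × 9.8 × tan 12.0°) = √(90.7 × 9.8 × 0.2126) = √188.9 = 13.75 m/s.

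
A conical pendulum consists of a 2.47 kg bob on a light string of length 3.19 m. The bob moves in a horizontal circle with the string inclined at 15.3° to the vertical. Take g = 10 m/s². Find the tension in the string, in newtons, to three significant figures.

Vertically the bob has no acceleration, so T cosθ = mg.
T = mg/cosθ = 2.47 × 10.0 / cos 15.3° = 24.70/0.9646 = 25.61 N.

25.6 N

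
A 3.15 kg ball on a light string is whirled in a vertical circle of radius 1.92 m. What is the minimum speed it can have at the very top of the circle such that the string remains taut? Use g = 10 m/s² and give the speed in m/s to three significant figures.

4.38 m/s

At the top, both weight mg and T point toward the centre: T + mg = mv²/r.
At minimum speed T → 0, so mg = mv_min²/r ⇒ v_min = √(g r) = √(10.0 × 1.92) = 4.382 m/s.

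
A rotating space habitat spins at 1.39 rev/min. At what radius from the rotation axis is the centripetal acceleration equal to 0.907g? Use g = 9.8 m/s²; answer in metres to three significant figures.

420 m

ω = 1.39 rev/min × 2π/60 = 0.1456 rad/s.
a_c = ω²r = 0.907g ⇒ r = 0.907 × 9.8 / (0.1456)² = 8.889/0.02119 = 419.5 m.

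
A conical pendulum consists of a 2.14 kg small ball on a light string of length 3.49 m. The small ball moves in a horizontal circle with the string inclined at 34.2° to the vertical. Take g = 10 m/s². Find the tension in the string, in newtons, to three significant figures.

25.9 N

Vertically the bob has no acceleration, so T cosθ = mg.
T = mg/cosθ = 2.14 × 10.0 / cos 34.2° = 21.40/0.8271 = 25.87 N.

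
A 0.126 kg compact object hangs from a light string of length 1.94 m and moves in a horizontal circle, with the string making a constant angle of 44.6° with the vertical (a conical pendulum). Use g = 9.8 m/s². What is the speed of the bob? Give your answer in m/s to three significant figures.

3.63 m/s

The radius of the circle is r = L sinθ = 1.94 × sin 44.6° = 1.362 m.
Horizontally T sinθ = mv²/r and vertically T cosθ = mg, so tanθ = v²/(rg).
v = √(r g tanθ) = √(1.362 × 9.8 × 0.9861) = √13.16 = 3.628 m/s.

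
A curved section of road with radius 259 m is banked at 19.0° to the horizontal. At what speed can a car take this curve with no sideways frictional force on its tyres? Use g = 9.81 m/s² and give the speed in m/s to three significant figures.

29.6 m/s

On a frictionless banked curve, N sinθ = mv²/r and N cosθ = mg, so tanθ = v²/(rg).
v = √(r g tanθ) = √(259 × 9.81 × tan 19.0°) = √(259 × 9.81 × 0.3443) = √874.9 = 29.58 m/s.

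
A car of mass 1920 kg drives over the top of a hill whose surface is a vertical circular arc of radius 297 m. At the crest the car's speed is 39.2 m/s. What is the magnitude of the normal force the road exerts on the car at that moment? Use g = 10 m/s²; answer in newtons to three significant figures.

At the crest the centripetal acceleration points downward (toward the centre of the arc), so mg − N = mv²/r.
N = m(g − v²/r) = 1920 × (10.0 − (39.2)²/297) = 1920 × (10.0 − 5.174) = 1920 × 4.826 = 9266 N.

9270 N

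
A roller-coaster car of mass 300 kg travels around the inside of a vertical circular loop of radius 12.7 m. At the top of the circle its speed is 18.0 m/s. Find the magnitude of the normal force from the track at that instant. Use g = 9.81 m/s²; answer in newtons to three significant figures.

4710 N

At the top, both N and the weight mg point inward (toward the centre), so N + mg = mv²/r.
N = m(v²/r − g) = 300 × ((18.0)²/12.7 − 9.81) = 300 × (25.51 − 9.81) = 300 × 15.70 = 4711 N.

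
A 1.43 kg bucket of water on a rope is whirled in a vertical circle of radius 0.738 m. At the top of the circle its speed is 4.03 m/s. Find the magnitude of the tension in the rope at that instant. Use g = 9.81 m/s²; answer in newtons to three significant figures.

17.4 N

At the top, both T and the weight mg point inward (toward the centre), so T + mg = mv²/r.
T = m(v²/r − g) = 1.43 × ((4.03)²/0.738 − 9.81) = 1.43 × (22.01 − 9.81) = 1.43 × 12.20 = 17.44 N.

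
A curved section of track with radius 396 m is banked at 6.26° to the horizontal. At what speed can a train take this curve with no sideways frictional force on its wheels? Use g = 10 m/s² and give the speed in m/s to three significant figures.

20.8 m/s

On a frictionless banked curve, N sinθ = mv²/r and N cosθ = mg, so tanθ = v²/(rg).
v = √(r g tanθ) = √(396 × 10.0 × tan 6.26°) = √(396 × 10.0 × 0.1097) = √434.4 = 20.84 m/s.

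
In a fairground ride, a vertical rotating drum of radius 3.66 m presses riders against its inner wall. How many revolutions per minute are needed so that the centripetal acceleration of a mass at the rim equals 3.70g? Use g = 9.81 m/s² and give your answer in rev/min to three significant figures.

30.1 rev/min

Require ω²r = 3.70g, so ω = √(3.70 × 9.81/3.66) = 3.149 rad/s.
In rev/min: ω × 60/(2π) = 3.149 × 60/(2π) = 30.07 rev/min.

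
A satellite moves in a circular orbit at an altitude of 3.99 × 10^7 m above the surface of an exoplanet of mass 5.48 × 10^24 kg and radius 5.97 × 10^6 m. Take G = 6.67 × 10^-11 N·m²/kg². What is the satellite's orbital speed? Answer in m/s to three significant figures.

2820 m/s

Orbital radius r = R + h = 5.97 × 10^6 + 3.99 × 10^7 = 4.587 × 10^7 m.
Gravity supplies the centripetal force: G M m / r² = m v² / r, so v = √(GM/r).
v = √(6.67 × 10^-11 × 5.48 × 10^24 / 4.587 × 10^7) = √(7.969 × 10^6) = 2823 m/s.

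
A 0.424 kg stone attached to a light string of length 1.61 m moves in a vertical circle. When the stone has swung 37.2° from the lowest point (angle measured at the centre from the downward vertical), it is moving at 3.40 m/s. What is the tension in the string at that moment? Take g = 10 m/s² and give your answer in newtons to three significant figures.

Take the radial direction toward the centre of the circle as positive. The component of the weight along the string toward the centre is −mg cos φ (φ measured from the bottom), so Newton's second law along the string gives T − mg cos φ = m v²/r.
cos 37.2° = 0.7965, so T = m(v²/r + g cos φ) = 0.424 × ((3.40)²/1.61 + 10.0 × 0.7965) = 0.424 × (7.180 + (7.965)) = 0.424 × 15.15 = 6.422 N.

6.42 N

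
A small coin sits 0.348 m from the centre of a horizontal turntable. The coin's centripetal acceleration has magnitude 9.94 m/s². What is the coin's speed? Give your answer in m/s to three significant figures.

a_c = v²/r ⇒ v = √(a_c · r) = √(9.94 × 0.348) = √3.459 = 1.860 m/s.

1.86 m/s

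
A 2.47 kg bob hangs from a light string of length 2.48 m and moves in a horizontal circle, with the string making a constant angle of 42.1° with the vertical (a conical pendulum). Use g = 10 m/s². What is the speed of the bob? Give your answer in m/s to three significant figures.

The radius of the circle is r = L sinθ = 2.48 × sin 42.1° = 1.663 m.
Horizontally T sinθ = mv²/r and vertically T cosθ = mg, so tanθ = v²/(rg).
v = √(r g tanθ) = √(1.663 × 10.0 × 0.9036) = √15.02 = 3.876 m/s.

3.88 m/s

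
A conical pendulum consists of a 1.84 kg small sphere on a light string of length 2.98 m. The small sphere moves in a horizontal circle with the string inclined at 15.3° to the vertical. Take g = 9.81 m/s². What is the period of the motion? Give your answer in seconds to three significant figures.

r = L sinθ = 0.7863 m. From T sinθ = mω²r and T cosθ = mg: tanθ = ω²r/g, so ω² = g tanθ / r = g/(L cosθ).
ω = √(g/(L cosθ)) = √(9.81/(2.98 × 0.9646)) = √3.413 = 1.847 rad/s.
Period = 2π/ω = 3.401 s.

3.40 s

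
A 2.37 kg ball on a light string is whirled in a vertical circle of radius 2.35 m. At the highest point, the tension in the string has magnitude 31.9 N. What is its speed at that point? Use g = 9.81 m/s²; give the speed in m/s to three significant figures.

7.39 m/s

At the top, T + mg = mv²/r, so v = √(r(T/m + g)) = √(2.35 × (31.9/2.37 + 9.81)) = √(2.35 × 23.27) = √54.68 = 7.395 m/s.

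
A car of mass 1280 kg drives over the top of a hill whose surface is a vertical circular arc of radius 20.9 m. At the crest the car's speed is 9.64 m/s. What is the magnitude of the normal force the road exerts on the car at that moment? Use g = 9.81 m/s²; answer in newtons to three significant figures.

At the crest the centripetal acceleration points downward (toward the centre of the arc), so mg − N = mv²/r.
N = m(g − v²/r) = 1280 × (9.81 − (9.64)²/20.9) = 1280 × (9.81 − 4.446) = 1280 × 5.364 = 6865 N.

6870 N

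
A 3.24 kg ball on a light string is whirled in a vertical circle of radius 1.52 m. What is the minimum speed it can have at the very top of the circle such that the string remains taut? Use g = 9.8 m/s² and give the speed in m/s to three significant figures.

At the highest point the centre is directly below, so both the weight and T act inward: T + mg = mv²/r.
At minimum speed T → 0, so mg = mv_min²/r ⇒ v_min = √(g r) = √(9.8 × 1.52) = 3.860 m/s.

3.86 m/s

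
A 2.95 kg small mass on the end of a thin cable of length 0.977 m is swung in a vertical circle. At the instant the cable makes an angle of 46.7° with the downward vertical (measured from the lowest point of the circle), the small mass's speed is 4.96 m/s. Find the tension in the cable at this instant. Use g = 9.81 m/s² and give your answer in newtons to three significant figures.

94.1 N

Take the radial direction toward the centre of the circle as positive. The component of the weight along the string toward the centre is −mg cos φ (φ measured from the bottom), so Newton's second law along the string gives T − mg cos φ = m v²/r.
cos 46.7° = 0.6858, so T = m(v²/r + g cos φ) = 2.95 × ((4.96)²/0.977 + 9.81 × 0.6858) = 2.95 × (25.18 + (6.728)) = 2.95 × 31.91 = 94.13 N.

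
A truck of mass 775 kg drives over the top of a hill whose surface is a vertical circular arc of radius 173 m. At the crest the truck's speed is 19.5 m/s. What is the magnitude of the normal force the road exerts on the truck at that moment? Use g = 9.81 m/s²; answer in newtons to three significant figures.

At the crest the centripetal acceleration points downward (toward the centre of the arc), so mg − N = mv²/r.
N = m(g − v²/r) = 775 × (9.81 − (19.5)²/173) = 775 × (9.81 − 2.198) = 775 × 7.612 = 5899 N.

5900 N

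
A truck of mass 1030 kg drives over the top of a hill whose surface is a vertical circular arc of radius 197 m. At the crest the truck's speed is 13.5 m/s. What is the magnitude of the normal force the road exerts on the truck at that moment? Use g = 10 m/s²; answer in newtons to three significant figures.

9350 N

At the crest the centripetal acceleration points downward (toward the centre of the arc), so mg − N = mv²/r.
N = m(g − v²/r) = 1030 × (10.0 − (13.5)²/197) = 1030 × (10.0 − 0.9251) = 1030 × 9.075 = 9347 N.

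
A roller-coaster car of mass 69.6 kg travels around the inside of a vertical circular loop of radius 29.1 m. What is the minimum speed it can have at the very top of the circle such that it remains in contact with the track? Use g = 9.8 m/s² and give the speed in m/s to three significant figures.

At the highest point the centre is directly below, so both the weight and N act inward: N + mg = mv²/r.
At minimum speed N → 0, so mg = mv_min²/r ⇒ v_min = √(g r) = √(9.8 × 29.1) = 16.89 m/s.

16.9 m/s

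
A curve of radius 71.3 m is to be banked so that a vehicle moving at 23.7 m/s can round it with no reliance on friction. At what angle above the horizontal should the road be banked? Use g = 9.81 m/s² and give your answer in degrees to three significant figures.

38.8°

For a frictionless banked turn: horizontally N sinθ = mv²/r and vertically N cosθ = mg.
Dividing: tanθ = v²/(r g) = (23.7)²/(71.3 × 9.81) = 561.7/699.5 = 0.8030.
θ = arctan(0.8030) = 38.77°.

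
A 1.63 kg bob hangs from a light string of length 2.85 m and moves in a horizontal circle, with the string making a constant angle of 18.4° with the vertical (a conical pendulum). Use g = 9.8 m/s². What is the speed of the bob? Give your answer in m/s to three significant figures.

The radius of the circle is r = L sinθ = 2.85 × sin 18.4° = 0.8996 m.
Horizontally T sinθ = mv²/r and vertically T cosθ = mg, so tanθ = v²/(rg).
v = √(r g tanθ) = √(0.8996 × 9.8 × 0.3327) = √2.933 = 1.713 m/s.

1.71 m/s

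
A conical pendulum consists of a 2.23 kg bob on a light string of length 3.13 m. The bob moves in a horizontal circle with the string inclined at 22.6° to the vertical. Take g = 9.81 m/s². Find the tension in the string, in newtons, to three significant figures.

Vertically the bob has no acceleration, so T cosθ = mg.
T = mg/cosθ = 2.23 × 9.81 / cos 22.6° = 21.88/0.9232 = 23.70 N.

23.7 N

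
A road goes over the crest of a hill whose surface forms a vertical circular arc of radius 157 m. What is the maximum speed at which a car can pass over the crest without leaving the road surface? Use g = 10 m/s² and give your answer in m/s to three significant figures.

39.6 m/s

At the crest the centre of the circle is below the car, so the net downward (centripetal) force is mg − N = mv²/r.
The car leaves the road when N → 0, giving v_max = √(g r) = √(10.0 × 157) = 39.62 m/s.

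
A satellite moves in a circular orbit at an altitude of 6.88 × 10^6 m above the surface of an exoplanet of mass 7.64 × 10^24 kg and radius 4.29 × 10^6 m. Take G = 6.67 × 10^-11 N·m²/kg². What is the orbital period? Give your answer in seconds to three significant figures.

10400 s

r = R + h = 4.29 × 10^6 + 6.88 × 10^6 = 1.117 × 10^7 m. Gravity provides the centripetal force: G M m / r² = m v² / r ⇒ v = √(GM/r) = 6754 m/s.
T = 2πr/v = 2π × 1.117 × 10^7 / 6754 = 10390 s.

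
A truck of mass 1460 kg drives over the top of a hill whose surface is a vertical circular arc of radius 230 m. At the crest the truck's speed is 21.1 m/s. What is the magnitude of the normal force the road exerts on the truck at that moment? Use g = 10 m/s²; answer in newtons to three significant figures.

At the crest the centripetal acceleration points downward (toward the centre of the arc), so mg − N = mv²/r.
N = m(g − v²/r) = 1460 × (10.0 − (21.1)²/230) = 1460 × (10.0 − 1.936) = 1460 × 8.064 = 11770 N.

11800 N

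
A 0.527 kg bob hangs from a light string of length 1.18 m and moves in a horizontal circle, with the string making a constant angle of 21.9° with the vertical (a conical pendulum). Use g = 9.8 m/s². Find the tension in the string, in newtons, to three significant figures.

5.57 N

Vertically the bob has no acceleration, so T cosθ = mg.
T = mg/cosθ = 0.527 × 9.8 / cos 21.9° = 5.165/0.9278 = 5.566 N.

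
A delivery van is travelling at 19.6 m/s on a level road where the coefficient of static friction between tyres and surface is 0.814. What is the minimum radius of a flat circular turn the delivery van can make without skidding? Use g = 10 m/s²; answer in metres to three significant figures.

47.2 m

At the limit, μ_s m g = m v²/r, so r_min = v²/(μ_s g) = (19.6)²/(0.814 × 10.0) = 384.2/8.140 = 47.19 m.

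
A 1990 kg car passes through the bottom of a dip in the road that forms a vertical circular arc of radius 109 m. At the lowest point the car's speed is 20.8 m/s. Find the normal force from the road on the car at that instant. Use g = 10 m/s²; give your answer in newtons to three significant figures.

At the lowest point, N points up (toward the centre) and the weight mg points down (away from the centre), so the net inward force is N − mg = mv²/r.
N = m(v²/r + g) = 1990 × ((20.8)²/109 + 10.0) = 1990 × (3.969 + 10.0) = 1990 × 13.97 = 27800 N.

27800 N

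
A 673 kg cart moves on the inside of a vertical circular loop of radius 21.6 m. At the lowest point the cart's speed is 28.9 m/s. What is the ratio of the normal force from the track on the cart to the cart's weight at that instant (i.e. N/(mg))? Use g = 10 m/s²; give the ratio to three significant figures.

4.87

At the bottom, N − mg = mv²/r, so N = m(v²/r + g) and N/(mg) = v²/(rg) + 1 = (28.9)²/(21.6 × 10.0) + 1 = 3.867 + 1 = 4.867.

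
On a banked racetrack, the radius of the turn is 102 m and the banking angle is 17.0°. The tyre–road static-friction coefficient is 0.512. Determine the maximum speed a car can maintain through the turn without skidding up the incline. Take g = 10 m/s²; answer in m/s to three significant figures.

At the maximum speed, friction acts down the slope at its limiting value f = μN. Radially (horizontal, toward centre): N sinθ + μN cosθ = mv²/r. Vertically: N cosθ − μN sinθ = mg.
Dividing: v² = r g (sinθ + μcosθ)/(cosθ − μsinθ).
sinθ + μcosθ = 0.2924 + 0.512×0.9563 = 0.7820; cosθ − μsinθ = 0.9563 − 0.512×0.2924 = 0.8066.
v² = 102 × 10.0 × 0.7820/0.8066 = 988.9 m²/s², so v = 31.45 m/s.

31.4 m/s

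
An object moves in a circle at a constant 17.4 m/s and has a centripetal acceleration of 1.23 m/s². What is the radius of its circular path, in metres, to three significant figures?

a_c = v²/r ⇒ r = v²/a_c = (17.4)²/1.23 = 302.8/1.23 = 246.1 m.

246 m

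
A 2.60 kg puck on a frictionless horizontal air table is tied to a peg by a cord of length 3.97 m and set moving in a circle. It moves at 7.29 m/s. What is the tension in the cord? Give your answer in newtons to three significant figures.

34.8 N

The tension is the only horizontal force, so it supplies the full centripetal force: T = m v²/r = 2.60 × (7.290)²/3.97 = 2.60 × 53.14/3.97 = 34.80 N.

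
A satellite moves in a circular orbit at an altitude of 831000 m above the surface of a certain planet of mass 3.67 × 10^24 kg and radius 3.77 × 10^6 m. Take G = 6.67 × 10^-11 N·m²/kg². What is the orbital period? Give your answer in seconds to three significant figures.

r = R + h = 3.77 × 10^6 + 831000 = 4.601 × 10^6 m. Gravity provides the centripetal force: G M m / r² = m v² / r ⇒ v = √(GM/r) = 7294 m/s.
T = 2πr/v = 2π × 4.601 × 10^6 / 7294 = 3963 s.

3960 s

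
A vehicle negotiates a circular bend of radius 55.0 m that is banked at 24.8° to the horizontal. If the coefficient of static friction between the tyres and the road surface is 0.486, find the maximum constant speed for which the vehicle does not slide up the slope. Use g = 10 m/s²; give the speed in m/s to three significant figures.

25.9 m/s

At the maximum speed, friction acts down the slope at its limiting value f = μN. Radially (horizontal, toward centre): N sinθ + μN cosθ = mv²/r. Vertically: N cosθ − μN sinθ = mg.
Dividing: v² = r g (sinθ + μcosθ)/(cosθ − μsinθ).
sinθ + μcosθ = 0.4195 + 0.486×0.9078 = 0.8606; cosθ − μsinθ = 0.9078 − 0.486×0.4195 = 0.7039.
v² = 55.0 × 10.0 × 0.8606/0.7039 = 672.4 m²/s², so v = 25.93 m/s.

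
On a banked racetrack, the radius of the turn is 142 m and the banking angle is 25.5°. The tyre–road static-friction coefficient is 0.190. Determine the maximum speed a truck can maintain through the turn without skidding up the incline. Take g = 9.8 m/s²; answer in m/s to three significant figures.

At the maximum speed, friction acts down the slope at its limiting value f = μN. Radially (horizontal, toward centre): N sinθ + μN cosθ = mv²/r. Vertically: N cosθ − μN sinθ = mg.
Dividing: v² = r g (sinθ + μcosθ)/(cosθ − μsinθ).
sinθ + μcosθ = 0.4305 + 0.190×0.9026 = 0.6020; cosθ − μsinθ = 0.9026 − 0.190×0.4305 = 0.8208.
v² = 142 × 9.8 × 0.6020/0.8208 = 1021 m²/s², so v = 31.95 m/s.

31.9 m/s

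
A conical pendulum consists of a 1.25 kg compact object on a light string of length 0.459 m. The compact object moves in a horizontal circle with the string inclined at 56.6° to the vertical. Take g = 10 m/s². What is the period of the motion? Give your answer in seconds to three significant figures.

r = L sinθ = 0.3832 m. From T sinθ = mω²r and T cosθ = mg: tanθ = ω²r/g, so ω² = g tanθ / r = g/(L cosθ).
ω = √(g/(L cosθ)) = √(10.0/(0.459 × 0.5505)) = √39.58 = 6.291 rad/s.
Period = 2π/ω = 0.9988 s.

0.999 s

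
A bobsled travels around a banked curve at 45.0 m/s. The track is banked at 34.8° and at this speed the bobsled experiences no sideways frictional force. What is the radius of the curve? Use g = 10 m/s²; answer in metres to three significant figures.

291 m

Frictionless banking: tanθ = v²/(rg), so r = v²/(g tanθ).
r = (45.0)²/(10.0 × tan 34.8°) = 2025/(10.0 × 0.6950) = 2025/6.950 = 291.4 m.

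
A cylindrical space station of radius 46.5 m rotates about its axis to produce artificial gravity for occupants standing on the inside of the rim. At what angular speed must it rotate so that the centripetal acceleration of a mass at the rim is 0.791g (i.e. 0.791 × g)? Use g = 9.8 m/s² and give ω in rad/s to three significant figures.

0.408 rad/s

Centripetal acceleration a_c = ω²r. Setting ω²r = 0.791g:
ω = √(0.791g / r) = √(0.791 × 9.8 / 46.5) = √0.1667 = 0.4083 rad/s.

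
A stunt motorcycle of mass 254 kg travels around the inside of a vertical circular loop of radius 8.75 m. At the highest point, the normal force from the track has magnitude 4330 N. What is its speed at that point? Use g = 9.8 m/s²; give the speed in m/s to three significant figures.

At the top, N + mg = mv²/r, so v = √(r(N/m + g)) = √(8.75 × (4330/254 + 9.8)) = √(8.75 × 26.85) = √234.9 = 15.33 m/s.

15.3 m/s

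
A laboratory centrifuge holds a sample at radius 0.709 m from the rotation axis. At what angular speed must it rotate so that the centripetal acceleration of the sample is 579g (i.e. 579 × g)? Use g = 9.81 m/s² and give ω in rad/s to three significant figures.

Centripetal acceleration a_c = ω²r. Setting ω²r = 579g:
ω = √(579g / r) = √(579 × 9.81 / 0.709) = √8011 = 89.51 rad/s.

89.5 rad/s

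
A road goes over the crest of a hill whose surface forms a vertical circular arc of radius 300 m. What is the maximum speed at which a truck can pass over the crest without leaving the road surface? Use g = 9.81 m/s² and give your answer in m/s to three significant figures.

At the crest the centre of the circle is below the truck, so the net downward (centripetal) force is mg − N = mv²/r.
The truck leaves the road when N → 0, giving v_max = √(g r) = √(9.81 × 300) = 54.25 m/s.

54.2 m/s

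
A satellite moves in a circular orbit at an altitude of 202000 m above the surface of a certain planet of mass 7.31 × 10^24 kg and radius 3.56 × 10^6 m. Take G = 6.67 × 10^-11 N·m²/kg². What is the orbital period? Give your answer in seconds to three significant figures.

2080 s

r = R + h = 3.56 × 10^6 + 202000 = 3.762 × 10^6 m. Gravity provides the centripetal force: G M m / r² = m v² / r ⇒ v = √(GM/r) = 11380 m/s.
T = 2πr/v = 2π × 3.762 × 10^6 / 11380 = 2076 s.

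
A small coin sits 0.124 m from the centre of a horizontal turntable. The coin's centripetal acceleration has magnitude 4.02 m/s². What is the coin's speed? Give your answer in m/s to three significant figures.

a_c = v²/r ⇒ v = √(a_c · r) = √(4.02 × 0.124) = √0.4985 = 0.7060 m/s.

0.706 m/s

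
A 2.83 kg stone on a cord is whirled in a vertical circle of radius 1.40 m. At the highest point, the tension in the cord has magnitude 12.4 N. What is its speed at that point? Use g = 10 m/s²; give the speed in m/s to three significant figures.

At the top, T + mg = mv²/r, so v = √(r(T/m + g)) = √(1.40 × (12.4/2.83 + 10.0)) = √(1.40 × 14.38) = √20.13 = 4.487 m/s.

4.49 m/s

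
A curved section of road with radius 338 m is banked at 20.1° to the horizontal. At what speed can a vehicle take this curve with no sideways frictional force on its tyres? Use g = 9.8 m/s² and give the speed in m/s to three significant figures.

34.8 m/s

On a frictionless banked curve, N sinθ = mv²/r and N cosθ = mg, so tanθ = v²/(rg).
v = √(r g tanθ) = √(338 × 9.8 × tan 20.1°) = √(338 × 9.8 × 0.3659) = √1212 = 34.82 m/s.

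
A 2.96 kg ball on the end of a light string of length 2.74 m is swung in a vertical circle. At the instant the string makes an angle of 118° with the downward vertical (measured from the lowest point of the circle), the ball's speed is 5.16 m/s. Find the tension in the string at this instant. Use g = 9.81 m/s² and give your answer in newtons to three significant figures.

15.1 N

Take the radial direction toward the centre of the circle as positive. The component of the weight along the string toward the centre is −mg cos φ (φ measured from the bottom), so Newton's second law along the string gives T − mg cos φ = m v²/r.
cos 118° = -0.4695, so T = m(v²/r + g cos φ) = 2.96 × ((5.16)²/2.74 + 9.81 × -0.4695) = 2.96 × (9.717 + (-4.606)) = 2.96 × 5.112 = 15.13 N.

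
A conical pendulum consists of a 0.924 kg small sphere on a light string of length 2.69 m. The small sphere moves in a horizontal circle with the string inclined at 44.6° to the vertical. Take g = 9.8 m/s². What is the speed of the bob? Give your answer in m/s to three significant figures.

The radius of the circle is r = L sinθ = 2.69 × sin 44.6° = 1.889 m.
Horizontally T sinθ = mv²/r and vertically T cosθ = mg, so tanθ = v²/(rg).
v = √(r g tanθ) = √(1.889 × 9.8 × 0.9861) = √18.25 = 4.272 m/s.

4.27 m/s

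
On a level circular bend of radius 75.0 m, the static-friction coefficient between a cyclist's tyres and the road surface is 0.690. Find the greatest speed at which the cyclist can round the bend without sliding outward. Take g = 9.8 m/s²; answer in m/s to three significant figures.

Friction provides the centripetal force on a flat curve. At maximum speed it is at its limiting value: μ_s m g = m v²/r.
Mass cancels: v_max = √(μ_s g r) = √(0.690 × 9.8 × 75.0) = √507.2 = 22.52 m/s.

22.5 m/s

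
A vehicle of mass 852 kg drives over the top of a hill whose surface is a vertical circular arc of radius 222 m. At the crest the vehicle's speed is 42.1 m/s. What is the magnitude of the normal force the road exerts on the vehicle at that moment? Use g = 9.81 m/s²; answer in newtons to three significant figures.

At the crest the centripetal acceleration points downward (toward the centre of the arc), so mg − N = mv²/r.
N = m(g − v²/r) = 852 × (9.81 − (42.1)²/222) = 852 × (9.81 − 7.984) = 852 × 1.826 = 1556 N.

1560 N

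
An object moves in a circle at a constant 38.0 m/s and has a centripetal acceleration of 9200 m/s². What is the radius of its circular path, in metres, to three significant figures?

0.157 m

a_c = v²/r ⇒ r = v²/a_c = (38.0)²/9200 = 1444/9200 = 0.1570 m.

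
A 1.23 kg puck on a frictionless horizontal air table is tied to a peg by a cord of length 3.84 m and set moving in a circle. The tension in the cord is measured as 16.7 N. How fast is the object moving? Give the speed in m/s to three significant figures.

7.22 m/s

T = m v²/r ⇒ v = √(T r / m) = √(16.7 × 3.84 / 1.23) = √52.14 = 7.221 m/s.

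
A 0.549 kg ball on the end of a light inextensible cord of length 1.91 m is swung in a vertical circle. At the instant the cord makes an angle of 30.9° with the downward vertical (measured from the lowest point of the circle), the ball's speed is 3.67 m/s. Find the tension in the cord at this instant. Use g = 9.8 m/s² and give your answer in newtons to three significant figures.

Take the radial direction toward the centre of the circle as positive. The component of the weight along the string toward the centre is −mg cos φ (φ measured from the bottom), so Newton's second law along the string gives T − mg cos φ = m v²/r.
cos 30.9° = 0.8581, so T = m(v²/r + g cos φ) = 0.549 × ((3.67)²/1.91 + 9.8 × 0.8581) = 0.549 × (7.052 + (8.409)) = 0.549 × 15.46 = 8.488 N.

8.49 N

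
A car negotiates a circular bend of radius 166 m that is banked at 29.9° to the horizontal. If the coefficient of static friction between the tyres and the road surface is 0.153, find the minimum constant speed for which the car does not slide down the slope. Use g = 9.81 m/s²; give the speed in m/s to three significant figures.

At the minimum speed, friction acts up the slope at its limiting value f = μN. Radially (horizontal, toward centre): N sinθ − μN cosθ = mv²/r. Vertically: N cosθ + μN sinθ = mg.
Dividing: v² = r g (sinθ − μcosθ)/(cosθ + μsinθ).
sinθ − μcosθ = 0.4985 − 0.153×0.8669 = 0.3659; cosθ + μsinθ = 0.8669 + 0.153×0.4985 = 0.9432.
v² = 166 × 9.81 × 0.3659/0.9432 = 631.7 m²/s², so v = 25.13 m/s.

25.1 m/s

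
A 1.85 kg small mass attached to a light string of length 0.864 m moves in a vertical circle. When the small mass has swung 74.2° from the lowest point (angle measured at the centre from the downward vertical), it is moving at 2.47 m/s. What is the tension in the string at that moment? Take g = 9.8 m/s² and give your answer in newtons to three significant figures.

Take the radial direction toward the centre of the circle as positive. The component of the weight along the string toward the centre is −mg cos φ (φ measured from the bottom), so Newton's second law along the string gives T − mg cos φ = m v²/r.
cos 74.2° = 0.2723, so T = m(v²/r + g cos φ) = 1.85 × ((2.47)²/0.864 + 9.8 × 0.2723) = 1.85 × (7.061 + (2.668)) = 1.85 × 9.730 = 18.00 N.

18.0 N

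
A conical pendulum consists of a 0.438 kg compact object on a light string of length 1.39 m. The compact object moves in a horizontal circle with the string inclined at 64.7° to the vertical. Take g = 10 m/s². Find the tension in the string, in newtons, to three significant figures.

Vertically the bob has no acceleration, so T cosθ = mg.
T = mg/cosθ = 0.438 × 10.0 / cos 64.7° = 4.380/0.4274 = 10.25 N.

10.2 N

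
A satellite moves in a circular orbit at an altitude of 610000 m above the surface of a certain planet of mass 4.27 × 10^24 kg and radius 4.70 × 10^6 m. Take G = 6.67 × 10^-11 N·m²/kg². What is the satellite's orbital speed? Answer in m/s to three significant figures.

7320 m/s

Orbital radius r = R + h = 4.70 × 10^6 + 610000 = 5.310 × 10^6 m.
Gravity supplies the centripetal force: G M m / r² = m v² / r, so v = √(GM/r).
v = √(6.67 × 10^-11 × 4.27 × 10^24 / 5.310 × 10^6) = √(5.364 × 10^7) = 7324 m/s.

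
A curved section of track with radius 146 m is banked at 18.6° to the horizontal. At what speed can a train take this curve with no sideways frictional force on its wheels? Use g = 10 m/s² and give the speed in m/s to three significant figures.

22.2 m/s

On a frictionless banked curve, N sinθ = mv²/r and N cosθ = mg, so tanθ = v²/(rg).
v = √(r g tanθ) = √(146 × 10.0 × tan 18.6°) = √(146 × 10.0 × 0.3365) = √491.3 = 22.17 m/s.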